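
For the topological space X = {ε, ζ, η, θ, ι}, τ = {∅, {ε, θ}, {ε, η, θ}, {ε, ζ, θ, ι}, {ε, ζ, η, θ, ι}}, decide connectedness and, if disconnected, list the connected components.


(X, τ) is connected.

Find clopen sets (U ∈ τ with X ∖ U ∈ τ):
  U = ∅, X ∖ U = {ε, ζ, η, θ, ι} — both open, so U is clopen.
  U = {ε, ζ, η, θ, ι}, X ∖ U = ∅ — both open, so U is clopen.
Only trivial clopens (∅ and X) exist, so (X, τ) is connected.
Compute connected components by grouping points that agree on all clopens:
  component: {ε, ζ, η, θ, ι}


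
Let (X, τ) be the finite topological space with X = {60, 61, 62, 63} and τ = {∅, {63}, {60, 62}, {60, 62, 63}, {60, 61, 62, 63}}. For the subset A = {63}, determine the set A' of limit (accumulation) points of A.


A' = {61}

For each x ∈ X, list the open sets U ∈ τ with x ∈ U, then check whether U ∩ (A ∖ {x}) ≠ ∅ for every such U.
  x = 60: open {60, 62} ∋ x has {60, 62} ∩ (A ∖ {60}) = ∅, so x is NOT a limit point.
  x = 61: opens ∋ x are {60, 61, 62, 63}; each meets A ∖ {61}, so x IS a limit point.
  x = 62: open {60, 62} ∋ x has {60, 62} ∩ (A ∖ {62}) = ∅, so x is NOT a limit point.
  x = 63: open {63} ∋ x has {63} ∩ (A ∖ {63}) = ∅, so x is NOT a limit point.
Collecting: A' = {61}.


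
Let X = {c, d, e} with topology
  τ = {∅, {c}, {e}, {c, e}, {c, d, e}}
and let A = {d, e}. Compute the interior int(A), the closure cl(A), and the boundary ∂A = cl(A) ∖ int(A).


int(A) = {e}, cl(A) = {d, e}, ∂A = {d}.

Closed sets in (X, τ) are complements of opens:
  closed(X, τ) = {∅, {d}, {c, d}, {d, e}, {c, d, e}}.
int(A) = ⋃ {U ∈ τ : U ⊆ A}. Opens contained in A: ∅, {e}.
Taking the union of these: int(A) = {e}.
cl(A) = ⋂ {C closed : A ⊆ C}. Closed sets containing A: {d, e}, {c, d, e}.
Intersecting these: cl(A) = {d, e}.
∂A = cl(A) ∖ int(A) = {d, e} ∖ {e} = {d}.


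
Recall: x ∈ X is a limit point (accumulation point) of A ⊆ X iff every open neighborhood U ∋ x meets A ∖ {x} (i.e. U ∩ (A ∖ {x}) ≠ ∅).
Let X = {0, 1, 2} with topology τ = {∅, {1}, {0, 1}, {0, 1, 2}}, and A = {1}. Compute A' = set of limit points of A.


A' = {0, 2}

For each x ∈ X, list the open sets U ∈ τ with x ∈ U, then check whether U ∩ (A ∖ {x}) ≠ ∅ for every such U.
  x = 0: opens ∋ x are {0, 1}, {0, 1, 2}; each meets A ∖ {0}, so x IS a limit point.
  x = 1: open {1} ∋ x has {1} ∩ (A ∖ {1}) = ∅, so x is NOT a limit point.
  x = 2: opens ∋ x are {0, 1, 2}; each meets A ∖ {2}, so x IS a limit point.
Collecting: A' = {0, 2}.


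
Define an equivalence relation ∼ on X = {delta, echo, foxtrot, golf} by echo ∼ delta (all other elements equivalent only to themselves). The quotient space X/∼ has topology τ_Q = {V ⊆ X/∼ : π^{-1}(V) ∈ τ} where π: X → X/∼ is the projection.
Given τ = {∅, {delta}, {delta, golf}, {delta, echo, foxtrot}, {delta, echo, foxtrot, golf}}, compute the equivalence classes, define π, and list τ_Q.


X/∼ = {[delta=echo], [foxtrot], [golf]}; |τ_Q| = 3.

Equivalence classes: [delta=echo], [foxtrot], [golf].
Quotient map π: X → X/∼ sends delta ↦ [delta=echo], echo ↦ [delta=echo], foxtrot ↦ [foxtrot], golf ↦ [golf].
For each subset V ⊆ X/∼, compute π^{-1}(V) ⊆ X and check whether π^{-1}(V) ∈ τ. V is open in τ_Q iff π^{-1}(V) ∈ τ.
  V = {}: π^{-1}(V) = ∅ ∈ τ ✓.
  V = {[delta=echo]}: π^{-1}(V) = {delta, echo} ∉ τ ✗.
  V = {[foxtrot]}: π^{-1}(V) = {foxtrot} ∉ τ ✗.
  V = {[delta=echo], [foxtrot]}: π^{-1}(V) = {delta, echo, foxtrot} ∈ τ ✓.
  V = {[golf]}: π^{-1}(V) = {golf} ∉ τ ✗.
  V = {[delta=echo], [golf]}: π^{-1}(V) = {delta, echo, golf} ∉ τ ✗.
  V = {[foxtrot], [golf]}: π^{-1}(V) = {foxtrot, golf} ∉ τ ✗.
  V = {[delta=echo], [foxtrot], [golf]}: π^{-1}(V) = {delta, echo, foxtrot, golf} ∈ τ ✓.
Open sets in the quotient: τ_Q = {{}, {[delta=echo], [foxtrot]}, {[delta=echo], [foxtrot], [golf]}} (3 elements).


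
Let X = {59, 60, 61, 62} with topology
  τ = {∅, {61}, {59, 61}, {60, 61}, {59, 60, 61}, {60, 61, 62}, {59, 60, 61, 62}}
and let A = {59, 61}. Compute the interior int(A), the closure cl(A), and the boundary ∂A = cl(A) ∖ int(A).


int(A) = {59, 61}, cl(A) = {59, 60, 61, 62}, ∂A = {60, 62}.

Closed sets in (X, τ) are complements of opens:
  closed(X, τ) = {∅, {59}, {62}, {59, 62}, {60, 62}, {59, 60, 62}, {59, 60, 61, 62}}.
int(A) = ⋃ {U ∈ τ : U ⊆ A}. Opens contained in A: ∅, {61}, {59, 61}.
Taking the union of these: int(A) = {59, 61}.
cl(A) = ⋂ {C closed : A ⊆ C}. Closed sets containing A: {59, 60, 61, 62}.
Intersecting these: cl(A) = {59, 60, 61, 62}.
∂A = cl(A) ∖ int(A) = {59, 60, 61, 62} ∖ {59, 61} = {60, 62}.


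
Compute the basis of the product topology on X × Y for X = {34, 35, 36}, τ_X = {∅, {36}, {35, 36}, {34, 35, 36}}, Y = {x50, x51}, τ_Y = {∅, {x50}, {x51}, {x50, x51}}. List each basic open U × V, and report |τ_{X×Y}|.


Basis B = {∅ × ∅, {36} × {x50}, {36} × {x51}, {35, 36} × {x50}, {35, 36} × {x51}, {36} × {x50, x51}, {34, 35, 36} × {x50}, {34, 35, 36} × {x51}, {35, 36} × {x50, x51}, {34, 35, 36} × {x50, x51}}; |τ_{X×Y}| = 16.

Enumerate products U × V with U ∈ τ_X, V ∈ τ_Y (deduplicated):
  ∅ × ∅ = {} (∅)
  {36} × {x50} = {(36,x50)}
  {36} × {x51} = {(36,x51)}
  {35, 36} × {x50} = {(35,x50), (36,x50)}
  {35, 36} × {x51} = {(35,x51), (36,x51)}
  {36} × {x50, x51} = {(36,x50), (36,x51)}
  {34, 35, 36} × {x50} = {(34,x50), (35,x50), (36,x50)}
  {34, 35, 36} × {x51} = {(34,x51), (35,x51), (36,x51)}
  {35, 36} × {x50, x51} = {(35,x50), (35,x51), (36,x50), (36,x51)}
  {34, 35, 36} × {x50, x51} = {(34,x50), (34,x51), (35,x50), (35,x51), (36,x50), (36,x51)}
These 10 distinct sets form the basis B.
Close under arbitrary unions to get τ_{X×Y}; counting gives |τ_{X×Y}| = 16.


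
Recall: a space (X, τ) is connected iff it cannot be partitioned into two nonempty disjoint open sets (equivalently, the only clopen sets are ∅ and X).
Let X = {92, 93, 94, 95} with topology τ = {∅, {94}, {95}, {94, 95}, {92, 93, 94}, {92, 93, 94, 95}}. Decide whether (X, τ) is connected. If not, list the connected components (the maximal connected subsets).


(X, τ) is disconnected; components = [{95}, {92, 93, 94}].

Find clopen sets (U ∈ τ with X ∖ U ∈ τ):
  U = ∅, X ∖ U = {92, 93, 94, 95} — both open, so U is clopen.
  U = {95}, X ∖ U = {92, 93, 94} — both open, so U is clopen.
  U = {92, 93, 94}, X ∖ U = {95} — both open, so U is clopen.
  U = {92, 93, 94, 95}, X ∖ U = ∅ — both open, so U is clopen.
Nontrivial clopen(s) exist: e.g. {92, 93, 94}. So (X, τ) is disconnected.
Compute connected components by grouping points that agree on all clopens:
  component: {95}
  component: {92, 93, 94}


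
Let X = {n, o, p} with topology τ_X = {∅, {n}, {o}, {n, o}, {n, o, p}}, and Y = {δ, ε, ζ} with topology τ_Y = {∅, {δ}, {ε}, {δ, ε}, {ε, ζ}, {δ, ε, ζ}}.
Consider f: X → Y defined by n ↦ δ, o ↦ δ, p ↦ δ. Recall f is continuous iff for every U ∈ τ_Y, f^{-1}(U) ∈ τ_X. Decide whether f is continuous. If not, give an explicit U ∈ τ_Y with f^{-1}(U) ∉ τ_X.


f IS continuous.

Compute f^{-1}(U) for each U ∈ τ_Y:
  U = ∅: f^{-1}(U) = ∅ ∈ τ_X ✓.
  U = {δ}: f^{-1}(U) = {n, o, p} ∈ τ_X ✓.
  U = {ε}: f^{-1}(U) = ∅ ∈ τ_X ✓.
  U = {δ, ε}: f^{-1}(U) = {n, o, p} ∈ τ_X ✓.
  U = {ε, ζ}: f^{-1}(U) = ∅ ∈ τ_X ✓.
  U = {δ, ε, ζ}: f^{-1}(U) = {n, o, p} ∈ τ_X ✓.
Every preimage lies in τ_X, so f IS continuous.


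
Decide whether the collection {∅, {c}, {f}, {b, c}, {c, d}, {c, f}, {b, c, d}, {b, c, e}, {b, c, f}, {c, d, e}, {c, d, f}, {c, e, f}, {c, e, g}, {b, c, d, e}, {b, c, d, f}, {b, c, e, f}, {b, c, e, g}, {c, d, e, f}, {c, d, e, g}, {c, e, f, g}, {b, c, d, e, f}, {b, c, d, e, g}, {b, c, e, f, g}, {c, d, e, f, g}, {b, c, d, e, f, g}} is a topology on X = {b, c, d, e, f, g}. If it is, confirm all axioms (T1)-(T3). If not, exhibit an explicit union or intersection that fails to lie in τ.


τ is NOT a topology on X.

Axiom (T1): ∅ ∈ τ? Yes; X ∈ τ? Yes.
Axiom (T2/T3): check pairwise unions and intersections of members of τ.
Counterexample for (T3): {b, c, e} ∩ {c, d, e} = {c, e} ∉ τ. Therefore τ is NOT a topology.


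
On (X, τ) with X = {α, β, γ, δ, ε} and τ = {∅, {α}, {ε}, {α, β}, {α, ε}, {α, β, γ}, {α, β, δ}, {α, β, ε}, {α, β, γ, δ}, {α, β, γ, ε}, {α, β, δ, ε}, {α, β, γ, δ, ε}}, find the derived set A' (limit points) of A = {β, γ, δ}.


A' = {γ, δ}

For each x ∈ X, list the open sets U ∈ τ with x ∈ U, then check whether U ∩ (A ∖ {x}) ≠ ∅ for every such U.
  x = α: open {α} ∋ x has {α} ∩ (A ∖ {α}) = ∅, so x is NOT a limit point.
  x = β: open {α, β} ∋ x has {α, β} ∩ (A ∖ {β}) = ∅, so x is NOT a limit point.
  x = γ: opens ∋ x are {α, β, γ}, {α, β, γ, δ}, {α, β, γ, ε}, {α, β, γ, δ, ε}; each meets A ∖ {γ}, so x IS a limit point.
  x = δ: opens ∋ x are {α, β, δ}, {α, β, γ, δ}, {α, β, δ, ε}, {α, β, γ, δ, ε}; each meets A ∖ {δ}, so x IS a limit point.
  x = ε: open {ε} ∋ x has {ε} ∩ (A ∖ {ε}) = ∅, so x is NOT a limit point.
Collecting: A' = {γ, δ}.


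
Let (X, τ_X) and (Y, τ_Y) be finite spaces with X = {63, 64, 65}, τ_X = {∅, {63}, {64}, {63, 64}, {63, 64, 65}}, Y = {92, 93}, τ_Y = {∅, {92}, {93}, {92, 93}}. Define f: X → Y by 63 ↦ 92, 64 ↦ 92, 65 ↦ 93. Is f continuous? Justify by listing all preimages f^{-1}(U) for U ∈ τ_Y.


f is NOT continuous.

Compute f^{-1}(U) for each U ∈ τ_Y:
  U = ∅: f^{-1}(U) = ∅ ∈ τ_X ✓.
  U = {92}: f^{-1}(U) = {63, 64} ∈ τ_X ✓.
  U = {93}: f^{-1}(U) = {65} ∉ τ_X ✗.
  U = {92, 93}: f^{-1}(U) = {63, 64, 65} ∈ τ_X ✓.
Found U = {93} with f^{-1}(U) = {65} not in τ_X. Therefore f is NOT continuous.


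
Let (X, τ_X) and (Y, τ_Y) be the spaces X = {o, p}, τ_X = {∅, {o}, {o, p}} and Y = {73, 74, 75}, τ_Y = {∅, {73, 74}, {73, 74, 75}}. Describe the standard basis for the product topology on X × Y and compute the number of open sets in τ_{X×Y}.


Basis B = {∅ × ∅, {o} × {73, 74}, {o} × {73, 74, 75}, {o, p} × {73, 74}, {o, p} × {73, 74, 75}}; |τ_{X×Y}| = 6.

Enumerate products U × V with U ∈ τ_X, V ∈ τ_Y (deduplicated):
  ∅ × ∅ = {} (∅)
  {o} × {73, 74} = {(o,73), (o,74)}
  {o} × {73, 74, 75} = {(o,73), (o,74), (o,75)}
  {o, p} × {73, 74} = {(o,73), (o,74), (p,73), (p,74)}
  {o, p} × {73, 74, 75} = {(o,73), (o,74), (o,75), (p,73), (p,74), (p,75)}
These 5 distinct sets form the basis B.
Close under arbitrary unions to get τ_{X×Y}; counting gives |τ_{X×Y}| = 6.


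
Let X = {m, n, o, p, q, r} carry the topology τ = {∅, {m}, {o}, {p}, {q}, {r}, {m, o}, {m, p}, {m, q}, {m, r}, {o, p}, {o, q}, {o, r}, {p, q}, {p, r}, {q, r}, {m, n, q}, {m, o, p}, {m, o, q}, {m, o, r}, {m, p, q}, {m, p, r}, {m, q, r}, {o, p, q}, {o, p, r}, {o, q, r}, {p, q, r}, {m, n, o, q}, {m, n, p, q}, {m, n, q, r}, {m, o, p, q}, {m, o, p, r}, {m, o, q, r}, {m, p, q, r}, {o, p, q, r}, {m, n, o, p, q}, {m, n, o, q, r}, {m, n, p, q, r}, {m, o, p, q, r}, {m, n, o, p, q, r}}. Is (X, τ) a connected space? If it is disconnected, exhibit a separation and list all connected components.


(X, τ) is disconnected; components = [{o}, {p}, {r}, {m, n, q}].

Find clopen sets (U ∈ τ with X ∖ U ∈ τ):
  U = ∅, X ∖ U = {m, n, o, p, q, r} — both open, so U is clopen.
  U = {o}, X ∖ U = {m, n, p, q, r} — both open, so U is clopen.
  U = {p}, X ∖ U = {m, n, o, q, r} — both open, so U is clopen.
  U = {r}, X ∖ U = {m, n, o, p, q} — both open, so U is clopen.
  U = {o, p}, X ∖ U = {m, n, q, r} — both open, so U is clopen.
  U = {o, r}, X ∖ U = {m, n, p, q} — both open, so U is clopen.
  U = {p, r}, X ∖ U = {m, n, o, q} — both open, so U is clopen.
  U = {m, n, q}, X ∖ U = {o, p, r} — both open, so U is clopen.
  U = {o, p, r}, X ∖ U = {m, n, q} — both open, so U is clopen.
  U = {m, n, o, q}, X ∖ U = {p, r} — both open, so U is clopen.
  U = {m, n, p, q}, X ∖ U = {o, r} — both open, so U is clopen.
  U = {m, n, q, r}, X ∖ U = {o, p} — both open, so U is clopen.
  U = {m, n, o, p, q}, X ∖ U = {r} — both open, so U is clopen.
  U = {m, n, o, q, r}, X ∖ U = {p} — both open, so U is clopen.
  U = {m, n, p, q, r}, X ∖ U = {o} — both open, so U is clopen.
  U = {m, n, o, p, q, r}, X ∖ U = ∅ — both open, so U is clopen.
Nontrivial clopen(s) exist: e.g. {m, n, p, q, r}. So (X, τ) is disconnected.
Compute connected components by grouping points that agree on all clopens:
  component: {o}
  component: {p}
  component: {r}
  component: {m, n, q}


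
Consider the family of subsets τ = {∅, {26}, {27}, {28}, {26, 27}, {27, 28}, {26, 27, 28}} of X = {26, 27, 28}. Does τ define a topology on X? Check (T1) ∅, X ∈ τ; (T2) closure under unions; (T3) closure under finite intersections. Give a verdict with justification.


τ is NOT a topology on X.

Axiom (T1): ∅ ∈ τ? Yes; X ∈ τ? Yes.
Axiom (T2/T3): check pairwise unions and intersections of members of τ.
Counterexample for (T2): {26} ∪ {28} = {26, 28} ∉ τ. Therefore τ is NOT a topology.


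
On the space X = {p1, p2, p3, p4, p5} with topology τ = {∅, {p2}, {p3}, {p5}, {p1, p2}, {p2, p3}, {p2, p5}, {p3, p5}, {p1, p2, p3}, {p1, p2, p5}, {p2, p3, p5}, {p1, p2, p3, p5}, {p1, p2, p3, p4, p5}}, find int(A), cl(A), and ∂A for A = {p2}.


int(A) = {p2}, cl(A) = {p1, p2, p4}, ∂A = {p1, p4}.

Closed sets in (X, τ) are complements of opens:
  closed(X, τ) = {∅, {p4}, {p1, p4}, {p3, p4}, {p4, p5}, {p1, p2, p4}, {p1, p3, p4}, {p1, p4, p5}, {p3, p4, p5}, {p1, p2, p3, p4}, {p1, p2, p4, p5}, {p1, p3, p4, p5}, {p1, p2, p3, p4, p5}}.
int(A) = ⋃ {U ∈ τ : U ⊆ A}. Opens contained in A: ∅, {p2}.
Taking the union of these: int(A) = {p2}.
cl(A) = ⋂ {C closed : A ⊆ C}. Closed sets containing A: {p1, p2, p4}, {p1, p2, p3, p4}, {p1, p2, p4, p5}, {p1, p2, p3, p4, p5}.
Intersecting these: cl(A) = {p1, p2, p4}.
∂A = cl(A) ∖ int(A) = {p1, p2, p4} ∖ {p2} = {p1, p4}.


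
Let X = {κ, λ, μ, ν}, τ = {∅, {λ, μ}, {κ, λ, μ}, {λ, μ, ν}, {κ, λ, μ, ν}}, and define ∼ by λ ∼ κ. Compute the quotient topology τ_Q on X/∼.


X/∼ = {[κ=λ], [μ], [ν]}; |τ_Q| = 3.

Equivalence classes: [κ=λ], [μ], [ν].
Quotient map π: X → X/∼ sends κ ↦ [κ=λ], λ ↦ [κ=λ], μ ↦ [μ], ν ↦ [ν].
For each subset V ⊆ X/∼, compute π^{-1}(V) ⊆ X and check whether π^{-1}(V) ∈ τ. V is open in τ_Q iff π^{-1}(V) ∈ τ.
  V = {}: π^{-1}(V) = ∅ ∈ τ ✓.
  V = {[κ=λ]}: π^{-1}(V) = {κ, λ} ∉ τ ✗.
  V = {[μ]}: π^{-1}(V) = {μ} ∉ τ ✗.
  V = {[κ=λ], [μ]}: π^{-1}(V) = {κ, λ, μ} ∈ τ ✓.
  V = {[ν]}: π^{-1}(V) = {ν} ∉ τ ✗.
  V = {[κ=λ], [ν]}: π^{-1}(V) = {κ, λ, ν} ∉ τ ✗.
  V = {[μ], [ν]}: π^{-1}(V) = {μ, ν} ∉ τ ✗.
  V = {[κ=λ], [μ], [ν]}: π^{-1}(V) = {κ, λ, μ, ν} ∈ τ ✓.
Open sets in the quotient: τ_Q = {{}, {[κ=λ], [μ]}, {[κ=λ], [μ], [ν]}} (3 elements).


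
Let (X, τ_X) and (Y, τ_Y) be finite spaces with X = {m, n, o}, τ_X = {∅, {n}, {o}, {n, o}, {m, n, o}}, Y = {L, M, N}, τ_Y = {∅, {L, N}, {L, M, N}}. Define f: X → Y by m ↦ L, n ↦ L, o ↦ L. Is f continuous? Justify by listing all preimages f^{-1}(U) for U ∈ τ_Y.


f IS continuous.

Compute f^{-1}(U) for each U ∈ τ_Y:
  U = ∅: f^{-1}(U) = ∅ ∈ τ_X ✓.
  U = {L, N}: f^{-1}(U) = {m, n, o} ∈ τ_X ✓.
  U = {L, M, N}: f^{-1}(U) = {m, n, o} ∈ τ_X ✓.
Every preimage lies in τ_X, so f IS continuous.


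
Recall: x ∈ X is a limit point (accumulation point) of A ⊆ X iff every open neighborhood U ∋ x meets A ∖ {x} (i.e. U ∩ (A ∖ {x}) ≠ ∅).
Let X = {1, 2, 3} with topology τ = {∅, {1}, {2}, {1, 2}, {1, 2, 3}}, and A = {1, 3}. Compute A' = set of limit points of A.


A' = {3}

For each x ∈ X, list the open sets U ∈ τ with x ∈ U, then check whether U ∩ (A ∖ {x}) ≠ ∅ for every such U.
  x = 1: open {1} ∋ x has {1} ∩ (A ∖ {1}) = ∅, so x is NOT a limit point.
  x = 2: open {2} ∋ x has {2} ∩ (A ∖ {2}) = ∅, so x is NOT a limit point.
  x = 3: opens ∋ x are {1, 2, 3}; each meets A ∖ {3}, so x IS a limit point.
Collecting: A' = {3}.


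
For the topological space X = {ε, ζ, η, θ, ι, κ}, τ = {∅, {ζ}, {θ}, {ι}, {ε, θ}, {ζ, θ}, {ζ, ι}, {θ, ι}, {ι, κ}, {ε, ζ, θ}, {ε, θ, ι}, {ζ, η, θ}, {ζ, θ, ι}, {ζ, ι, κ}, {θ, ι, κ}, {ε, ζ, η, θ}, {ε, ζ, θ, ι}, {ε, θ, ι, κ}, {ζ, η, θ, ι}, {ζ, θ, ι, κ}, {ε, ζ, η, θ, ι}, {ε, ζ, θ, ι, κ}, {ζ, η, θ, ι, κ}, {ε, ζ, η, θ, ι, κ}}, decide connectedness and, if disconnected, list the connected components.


(X, τ) is disconnected; components = [{ι, κ}, {ε, ζ, η, θ}].

Find clopen sets (U ∈ τ with X ∖ U ∈ τ):
  U = ∅, X ∖ U = {ε, ζ, η, θ, ι, κ} — both open, so U is clopen.
  U = {ι, κ}, X ∖ U = {ε, ζ, η, θ} — both open, so U is clopen.
  U = {ε, ζ, η, θ}, X ∖ U = {ι, κ} — both open, so U is clopen.
  U = {ε, ζ, η, θ, ι, κ}, X ∖ U = ∅ — both open, so U is clopen.
Nontrivial clopen(s) exist: e.g. {ι, κ}. So (X, τ) is disconnected.
Compute connected components by grouping points that agree on all clopens:
  component: {ι, κ}
  component: {ε, ζ, η, θ}


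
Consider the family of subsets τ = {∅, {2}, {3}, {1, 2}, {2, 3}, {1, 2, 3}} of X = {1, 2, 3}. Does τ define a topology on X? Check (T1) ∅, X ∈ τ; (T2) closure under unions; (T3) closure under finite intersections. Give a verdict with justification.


τ IS a topology on X.

Axiom (T1): ∅ ∈ τ? Yes; X ∈ τ? Yes.
Axiom (T2/T3): check pairwise unions and intersections of members of τ.
All pairwise intersections and unions checked — each lies in τ. Therefore τ satisfies (T1), (T2), (T3): it IS a topology on X.


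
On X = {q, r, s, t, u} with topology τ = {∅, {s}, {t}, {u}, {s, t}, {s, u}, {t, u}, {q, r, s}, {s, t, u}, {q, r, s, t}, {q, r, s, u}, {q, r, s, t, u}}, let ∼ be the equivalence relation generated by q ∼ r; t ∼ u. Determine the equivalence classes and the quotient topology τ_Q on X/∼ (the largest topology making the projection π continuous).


X/∼ = {[q=r], [s], [t=u]}; |τ_Q| = 6.

Equivalence classes: [q=r], [s], [t=u].
Quotient map π: X → X/∼ sends q ↦ [q=r], r ↦ [q=r], s ↦ [s], t ↦ [t=u], u ↦ [t=u].
For each subset V ⊆ X/∼, compute π^{-1}(V) ⊆ X and check whether π^{-1}(V) ∈ τ. V is open in τ_Q iff π^{-1}(V) ∈ τ.
  V = {}: π^{-1}(V) = ∅ ∈ τ ✓.
  V = {[q=r]}: π^{-1}(V) = {q, r} ∉ τ ✗.
  V = {[s]}: π^{-1}(V) = {s} ∈ τ ✓.
  V = {[q=r], [s]}: π^{-1}(V) = {q, r, s} ∈ τ ✓.
  V = {[t=u]}: π^{-1}(V) = {t, u} ∈ τ ✓.
  V = {[q=r], [t=u]}: π^{-1}(V) = {q, r, t, u} ∉ τ ✗.
  V = {[s], [t=u]}: π^{-1}(V) = {s, t, u} ∈ τ ✓.
  V = {[q=r], [s], [t=u]}: π^{-1}(V) = {q, r, s, t, u} ∈ τ ✓.
Open sets in the quotient: τ_Q = {{}, {[s]}, {[q=r], [s]}, {[t=u]}, {[s], [t=u]}, {[q=r], [s], [t=u]}} (6 elements).


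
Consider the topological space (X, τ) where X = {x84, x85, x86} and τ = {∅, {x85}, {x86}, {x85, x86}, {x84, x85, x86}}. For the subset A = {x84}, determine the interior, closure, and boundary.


int(A) = ∅, cl(A) = {x84}, ∂A = {x84}.

Closed sets in (X, τ) are complements of opens:
  closed(X, τ) = {∅, {x84}, {x84, x85}, {x84, x86}, {x84, x85, x86}}.
int(A) = ⋃ {U ∈ τ : U ⊆ A}. Opens contained in A: ∅.
Taking the union of these: int(A) = ∅.
cl(A) = ⋂ {C closed : A ⊆ C}. Closed sets containing A: {x84}, {x84, x85}, {x84, x86}, {x84, x85, x86}.
Intersecting these: cl(A) = {x84}.
∂A = cl(A) ∖ int(A) = {x84} ∖ ∅ = {x84}.


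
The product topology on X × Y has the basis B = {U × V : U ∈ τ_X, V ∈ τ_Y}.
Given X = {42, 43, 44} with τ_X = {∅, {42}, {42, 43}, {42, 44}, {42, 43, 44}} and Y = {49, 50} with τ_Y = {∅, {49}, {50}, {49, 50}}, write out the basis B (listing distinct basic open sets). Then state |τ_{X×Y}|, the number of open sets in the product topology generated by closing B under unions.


Basis B = {∅ × ∅, {42} × {49}, {42} × {50}, {42} × {49, 50}, {42, 43} × {49}, {42, 44} × {49}, {42, 43} × {50}, {42, 44} × {50}, {42, 43, 44} × {49}, {42, 43, 44} × {50}, {42, 43} × {49, 50}, {42, 44} × {49, 50}, {42, 43, 44} × {49, 50}}; |τ_{X×Y}| = 25.

Enumerate products U × V with U ∈ τ_X, V ∈ τ_Y (deduplicated):
  ∅ × ∅ = {} (∅)
  {42} × {49} = {(42,49)}
  {42} × {50} = {(42,50)}
  {42} × {49, 50} = {(42,49), (42,50)}
  {42, 43} × {49} = {(42,49), (43,49)}
  {42, 44} × {49} = {(42,49), (44,49)}
  {42, 43} × {50} = {(42,50), (43,50)}
  {42, 44} × {50} = {(42,50), (44,50)}
  {42, 43, 44} × {49} = {(42,49), (43,49), (44,49)}
  {42, 43, 44} × {50} = {(42,50), (43,50), (44,50)}
  {42, 43} × {49, 50} = {(42,49), (42,50), (43,49), (43,50)}
  {42, 44} × {49, 50} = {(42,49), (42,50), (44,49), (44,50)}
  {42, 43, 44} × {49, 50} = {(42,49), (42,50), (43,49), (43,50), (44,49), (44,50)}
These 13 distinct sets form the basis B.
Close under arbitrary unions to get τ_{X×Y}; counting gives |τ_{X×Y}| = 25.


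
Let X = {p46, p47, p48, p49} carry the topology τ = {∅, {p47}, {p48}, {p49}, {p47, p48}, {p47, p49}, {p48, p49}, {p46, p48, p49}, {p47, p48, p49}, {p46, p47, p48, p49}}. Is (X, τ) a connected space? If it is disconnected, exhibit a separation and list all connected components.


(X, τ) is disconnected; components = [{p47}, {p46, p48, p49}].

Find clopen sets (U ∈ τ with X ∖ U ∈ τ):
  U = ∅, X ∖ U = {p46, p47, p48, p49} — both open, so U is clopen.
  U = {p47}, X ∖ U = {p46, p48, p49} — both open, so U is clopen.
  U = {p46, p48, p49}, X ∖ U = {p47} — both open, so U is clopen.
  U = {p46, p47, p48, p49}, X ∖ U = ∅ — both open, so U is clopen.
Nontrivial clopen(s) exist: e.g. {p47}. So (X, τ) is disconnected.
Compute connected components by grouping points that agree on all clopens:
  component: {p47}
  component: {p46, p48, p49}


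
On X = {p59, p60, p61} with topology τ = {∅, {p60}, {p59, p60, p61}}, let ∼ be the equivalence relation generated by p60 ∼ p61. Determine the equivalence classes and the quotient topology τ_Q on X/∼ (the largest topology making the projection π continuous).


X/∼ = {[p59], [p60=p61]}; |τ_Q| = 2.

Equivalence classes: [p59], [p60=p61].
Quotient map π: X → X/∼ sends p59 ↦ [p59], p60 ↦ [p60=p61], p61 ↦ [p60=p61].
For each subset V ⊆ X/∼, compute π^{-1}(V) ⊆ X and check whether π^{-1}(V) ∈ τ. V is open in τ_Q iff π^{-1}(V) ∈ τ.
  V = {}: π^{-1}(V) = ∅ ∈ τ ✓.
  V = {[p59]}: π^{-1}(V) = {p59} ∉ τ ✗.
  V = {[p60=p61]}: π^{-1}(V) = {p60, p61} ∉ τ ✗.
  V = {[p59], [p60=p61]}: π^{-1}(V) = {p59, p60, p61} ∈ τ ✓.
Open sets in the quotient: τ_Q = {{}, {[p59], [p60=p61]}} (2 elements).


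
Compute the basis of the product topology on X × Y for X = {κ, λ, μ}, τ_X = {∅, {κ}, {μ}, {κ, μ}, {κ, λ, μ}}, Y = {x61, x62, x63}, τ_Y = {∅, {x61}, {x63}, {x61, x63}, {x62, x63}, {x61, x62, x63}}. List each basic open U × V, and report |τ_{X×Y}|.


Basis B = {∅ × ∅, {κ} × {x61}, {κ} × {x63}, {μ} × {x61}, {μ} × {x63}, {κ} × {x61, x63}, {κ, μ} × {x61}, {κ} × {x62, x63}, {κ, μ} × {x63}, {μ} × {x61, x63}, {μ} × {x62, x63}, {κ} × {x61, x62, x63}, {κ, λ, μ} × {x61}, {κ, λ, μ} × {x63}, {μ} × {x61, x62, x63}, {κ, μ} × {x61, x63}, {κ, μ} × {x62, x63}, {κ, μ} × {x61, x62, x63}, {κ, λ, μ} × {x61, x63}, {κ, λ, μ} × {x62, x63}, {κ, λ, μ} × {x61, x62, x63}}; |τ_{X×Y}| = 70.

Enumerate products U × V with U ∈ τ_X, V ∈ τ_Y (deduplicated):
  ∅ × ∅ = {} (∅)
  {κ} × {x61} = {(κ,x61)}
  {κ} × {x63} = {(κ,x63)}
  {μ} × {x61} = {(μ,x61)}
  {μ} × {x63} = {(μ,x63)}
  {κ} × {x61, x63} = {(κ,x61), (κ,x63)}
  {κ, μ} × {x61} = {(κ,x61), (μ,x61)}
  {κ} × {x62, x63} = {(κ,x62), (κ,x63)}
  {κ, μ} × {x63} = {(κ,x63), (μ,x63)}
  {μ} × {x61, x63} = {(μ,x61), (μ,x63)}
  {μ} × {x62, x63} = {(μ,x62), (μ,x63)}
  {κ} × {x61, x62, x63} = {(κ,x61), (κ,x62), (κ,x63)}
  {κ, λ, μ} × {x61} = {(κ,x61), (λ,x61), (μ,x61)}
  {κ, λ, μ} × {x63} = {(κ,x63), (λ,x63), (μ,x63)}
  {μ} × {x61, x62, x63} = {(μ,x61), (μ,x62), (μ,x63)}
  {κ, μ} × {x61, x63} = {(κ,x61), (κ,x63), (μ,x61), (μ,x63)}
  {κ, μ} × {x62, x63} = {(κ,x62), (κ,x63), (μ,x62), (μ,x63)}
  {κ, μ} × {x61, x62, x63} = {(κ,x61), (κ,x62), (κ,x63), (μ,x61), (μ,x62), (μ,x63)}
  {κ, λ, μ} × {x61, x63} = {(κ,x61), (κ,x63), (λ,x61), (λ,x63), (μ,x61), (μ,x63)}
  {κ, λ, μ} × {x62, x63} = {(κ,x62), (κ,x63), (λ,x62), (λ,x63), (μ,x62), (μ,x63)}
  {κ, λ, μ} × {x61, x62, x63} = {(κ,x61), (κ,x62), (κ,x63), (λ,x61), (λ,x62), (λ,x63), (μ,x61), (μ,x62), (μ,x63)}
These 21 distinct sets form the basis B.
Close under arbitrary unions to get τ_{X×Y}; counting gives |τ_{X×Y}| = 70.


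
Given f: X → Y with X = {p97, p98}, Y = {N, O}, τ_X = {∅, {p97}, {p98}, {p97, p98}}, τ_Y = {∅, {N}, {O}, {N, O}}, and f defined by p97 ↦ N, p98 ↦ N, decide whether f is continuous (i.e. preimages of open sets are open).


f IS continuous.

Compute f^{-1}(U) for each U ∈ τ_Y:
  U = ∅: f^{-1}(U) = ∅ ∈ τ_X ✓.
  U = {N}: f^{-1}(U) = {p97, p98} ∈ τ_X ✓.
  U = {O}: f^{-1}(U) = ∅ ∈ τ_X ✓.
  U = {N, O}: f^{-1}(U) = {p97, p98} ∈ τ_X ✓.
Every preimage lies in τ_X, so f IS continuous.


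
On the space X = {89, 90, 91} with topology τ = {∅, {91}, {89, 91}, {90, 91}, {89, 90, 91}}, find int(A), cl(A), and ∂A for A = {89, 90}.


int(A) = ∅, cl(A) = {89, 90}, ∂A = {89, 90}.

Closed sets in (X, τ) are complements of opens:
  closed(X, τ) = {∅, {89}, {90}, {89, 90}, {89, 90, 91}}.
int(A) = ⋃ {U ∈ τ : U ⊆ A}. Opens contained in A: ∅.
Taking the union of these: int(A) = ∅.
cl(A) = ⋂ {C closed : A ⊆ C}. Closed sets containing A: {89, 90}, {89, 90, 91}.
Intersecting these: cl(A) = {89, 90}.
∂A = cl(A) ∖ int(A) = {89, 90} ∖ ∅ = {89, 90}.


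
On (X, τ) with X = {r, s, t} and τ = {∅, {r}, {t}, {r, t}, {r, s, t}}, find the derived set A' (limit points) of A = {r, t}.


A' = {s}

For each x ∈ X, list the open sets U ∈ τ with x ∈ U, then check whether U ∩ (A ∖ {x}) ≠ ∅ for every such U.
  x = r: open {r} ∋ x has {r} ∩ (A ∖ {r}) = ∅, so x is NOT a limit point.
  x = s: opens ∋ x are {r, s, t}; each meets A ∖ {s}, so x IS a limit point.
  x = t: open {t} ∋ x has {t} ∩ (A ∖ {t}) = ∅, so x is NOT a limit point.
Collecting: A' = {s}.


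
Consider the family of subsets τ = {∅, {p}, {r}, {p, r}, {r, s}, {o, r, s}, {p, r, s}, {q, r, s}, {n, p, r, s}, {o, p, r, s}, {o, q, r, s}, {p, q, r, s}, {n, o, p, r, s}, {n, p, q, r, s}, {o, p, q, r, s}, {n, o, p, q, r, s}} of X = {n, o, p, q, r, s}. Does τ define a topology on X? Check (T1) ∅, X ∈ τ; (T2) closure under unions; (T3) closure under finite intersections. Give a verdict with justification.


τ IS a topology on X.

Axiom (T1): ∅ ∈ τ? Yes; X ∈ τ? Yes.
Axiom (T2/T3): check pairwise unions and intersections of members of τ.
All pairwise intersections and unions checked — each lies in τ. Therefore τ satisfies (T1), (T2), (T3): it IS a topology on X.


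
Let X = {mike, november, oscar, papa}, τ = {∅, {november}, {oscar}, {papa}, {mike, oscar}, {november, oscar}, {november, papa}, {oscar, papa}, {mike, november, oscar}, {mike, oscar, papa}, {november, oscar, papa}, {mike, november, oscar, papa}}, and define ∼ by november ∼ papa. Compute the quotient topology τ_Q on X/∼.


X/∼ = {[mike], [november=papa], [oscar]}; |τ_Q| = 6.

Equivalence classes: [mike], [november=papa], [oscar].
Quotient map π: X → X/∼ sends mike ↦ [mike], november ↦ [november=papa], oscar ↦ [oscar], papa ↦ [november=papa].
For each subset V ⊆ X/∼, compute π^{-1}(V) ⊆ X and check whether π^{-1}(V) ∈ τ. V is open in τ_Q iff π^{-1}(V) ∈ τ.
  V = {}: π^{-1}(V) = ∅ ∈ τ ✓.
  V = {[mike]}: π^{-1}(V) = {mike} ∉ τ ✗.
  V = {[november=papa]}: π^{-1}(V) = {november, papa} ∈ τ ✓.
  V = {[mike], [november=papa]}: π^{-1}(V) = {mike, november, papa} ∉ τ ✗.
  V = {[oscar]}: π^{-1}(V) = {oscar} ∈ τ ✓.
  V = {[mike], [oscar]}: π^{-1}(V) = {mike, oscar} ∈ τ ✓.
  V = {[november=papa], [oscar]}: π^{-1}(V) = {november, oscar, papa} ∈ τ ✓.
  V = {[mike], [november=papa], [oscar]}: π^{-1}(V) = {mike, november, oscar, papa} ∈ τ ✓.
Open sets in the quotient: τ_Q = {{}, {[november=papa]}, {[oscar]}, {[mike], [oscar]}, {[november=papa], [oscar]}, {[mike], [november=papa], [oscar]}} (6 elements).


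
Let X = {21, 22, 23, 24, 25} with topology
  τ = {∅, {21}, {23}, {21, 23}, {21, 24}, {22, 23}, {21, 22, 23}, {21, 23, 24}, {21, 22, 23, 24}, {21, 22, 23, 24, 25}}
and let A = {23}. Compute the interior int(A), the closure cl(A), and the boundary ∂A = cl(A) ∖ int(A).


int(A) = {23}, cl(A) = {22, 23, 25}, ∂A = {22, 25}.

Closed sets in (X, τ) are complements of opens:
  closed(X, τ) = {∅, {25}, {22, 25}, {24, 25}, {21, 24, 25}, {22, 23, 25}, {22, 24, 25}, {21, 22, 24, 25}, {22, 23, 24, 25}, {21, 22, 23, 24, 25}}.
int(A) = ⋃ {U ∈ τ : U ⊆ A}. Opens contained in A: ∅, {23}.
Taking the union of these: int(A) = {23}.
cl(A) = ⋂ {C closed : A ⊆ C}. Closed sets containing A: {22, 23, 25}, {22, 23, 24, 25}, {21, 22, 23, 24, 25}.
Intersecting these: cl(A) = {22, 23, 25}.
∂A = cl(A) ∖ int(A) = {22, 23, 25} ∖ {23} = {22, 25}.


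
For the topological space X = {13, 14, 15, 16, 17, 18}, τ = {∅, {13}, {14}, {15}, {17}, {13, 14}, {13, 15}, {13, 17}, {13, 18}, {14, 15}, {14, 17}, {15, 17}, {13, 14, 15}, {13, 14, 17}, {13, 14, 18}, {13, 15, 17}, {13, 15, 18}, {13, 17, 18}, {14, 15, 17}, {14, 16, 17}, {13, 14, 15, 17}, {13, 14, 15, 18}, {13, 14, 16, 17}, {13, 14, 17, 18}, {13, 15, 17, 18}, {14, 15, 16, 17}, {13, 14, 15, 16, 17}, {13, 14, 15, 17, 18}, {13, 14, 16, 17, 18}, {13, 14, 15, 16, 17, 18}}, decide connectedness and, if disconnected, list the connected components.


(X, τ) is disconnected; components = [{15}, {13, 18}, {14, 16, 17}].

Find clopen sets (U ∈ τ with X ∖ U ∈ τ):
  U = ∅, X ∖ U = {13, 14, 15, 16, 17, 18} — both open, so U is clopen.
  U = {15}, X ∖ U = {13, 14, 16, 17, 18} — both open, so U is clopen.
  U = {13, 18}, X ∖ U = {14, 15, 16, 17} — both open, so U is clopen.
  U = {13, 15, 18}, X ∖ U = {14, 16, 17} — both open, so U is clopen.
  U = {14, 16, 17}, X ∖ U = {13, 15, 18} — both open, so U is clopen.
  U = {14, 15, 16, 17}, X ∖ U = {13, 18} — both open, so U is clopen.
  U = {13, 14, 16, 17, 18}, X ∖ U = {15} — both open, so U is clopen.
  U = {13, 14, 15, 16, 17, 18}, X ∖ U = ∅ — both open, so U is clopen.
Nontrivial clopen(s) exist: e.g. {14, 15, 16, 17}. So (X, τ) is disconnected.
Compute connected components by grouping points that agree on all clopens:
  component: {15}
  component: {13, 18}
  component: {14, 16, 17}


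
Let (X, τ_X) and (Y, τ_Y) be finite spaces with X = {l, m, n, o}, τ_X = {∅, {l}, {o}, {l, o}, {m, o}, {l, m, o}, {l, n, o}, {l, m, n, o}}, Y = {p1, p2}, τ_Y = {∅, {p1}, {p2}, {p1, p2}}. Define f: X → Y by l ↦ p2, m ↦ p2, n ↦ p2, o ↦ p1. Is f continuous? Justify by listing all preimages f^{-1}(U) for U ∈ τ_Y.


f is NOT continuous.

Compute f^{-1}(U) for each U ∈ τ_Y:
  U = ∅: f^{-1}(U) = ∅ ∈ τ_X ✓.
  U = {p1}: f^{-1}(U) = {o} ∈ τ_X ✓.
  U = {p2}: f^{-1}(U) = {l, m, n} ∉ τ_X ✗.
  U = {p1, p2}: f^{-1}(U) = {l, m, n, o} ∈ τ_X ✓.
Found U = {p2} with f^{-1}(U) = {l, m, n} not in τ_X. Therefore f is NOT continuous.


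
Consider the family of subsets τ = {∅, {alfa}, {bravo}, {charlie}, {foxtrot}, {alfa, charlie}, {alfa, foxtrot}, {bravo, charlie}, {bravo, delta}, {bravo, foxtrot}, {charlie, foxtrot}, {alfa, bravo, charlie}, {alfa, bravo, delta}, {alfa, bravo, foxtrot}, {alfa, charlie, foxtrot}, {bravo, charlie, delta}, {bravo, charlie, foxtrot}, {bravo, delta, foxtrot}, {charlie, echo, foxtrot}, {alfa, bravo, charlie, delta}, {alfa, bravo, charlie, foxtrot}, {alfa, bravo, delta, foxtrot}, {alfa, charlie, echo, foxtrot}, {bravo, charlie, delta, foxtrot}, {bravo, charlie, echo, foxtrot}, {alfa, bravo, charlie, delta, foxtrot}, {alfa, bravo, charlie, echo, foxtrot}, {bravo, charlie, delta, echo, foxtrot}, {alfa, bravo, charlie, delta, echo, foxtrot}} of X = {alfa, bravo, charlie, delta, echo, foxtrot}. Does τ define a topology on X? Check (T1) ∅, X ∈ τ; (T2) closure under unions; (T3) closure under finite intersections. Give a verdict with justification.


τ is NOT a topology on X.

Axiom (T1): ∅ ∈ τ? Yes; X ∈ τ? Yes.
Axiom (T2/T3): check pairwise unions and intersections of members of τ.
Counterexample for (T2): {alfa} ∪ {bravo} = {alfa, bravo} ∉ τ. Therefore τ is NOT a topology.


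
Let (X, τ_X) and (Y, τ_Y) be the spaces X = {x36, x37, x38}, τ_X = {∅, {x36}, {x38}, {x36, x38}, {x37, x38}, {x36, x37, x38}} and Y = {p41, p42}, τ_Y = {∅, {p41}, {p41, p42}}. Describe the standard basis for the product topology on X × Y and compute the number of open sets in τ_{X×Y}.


Basis B = {∅ × ∅, {x36} × {p41}, {x38} × {p41}, {x36} × {p41, p42}, {x36, x38} × {p41}, {x37, x38} × {p41}, {x38} × {p41, p42}, {x36, x37, x38} × {p41}, {x36, x38} × {p41, p42}, {x37, x38} × {p41, p42}, {x36, x37, x38} × {p41, p42}}; |τ_{X×Y}| = 18.

Enumerate products U × V with U ∈ τ_X, V ∈ τ_Y (deduplicated):
  ∅ × ∅ = {} (∅)
  {x36} × {p41} = {(x36,p41)}
  {x38} × {p41} = {(x38,p41)}
  {x36} × {p41, p42} = {(x36,p41), (x36,p42)}
  {x36, x38} × {p41} = {(x36,p41), (x38,p41)}
  {x37, x38} × {p41} = {(x37,p41), (x38,p41)}
  {x38} × {p41, p42} = {(x38,p41), (x38,p42)}
  {x36, x37, x38} × {p41} = {(x36,p41), (x37,p41), (x38,p41)}
  {x36, x38} × {p41, p42} = {(x36,p41), (x36,p42), (x38,p41), (x38,p42)}
  {x37, x38} × {p41, p42} = {(x37,p41), (x37,p42), (x38,p41), (x38,p42)}
  {x36, x37, x38} × {p41, p42} = {(x36,p41), (x36,p42), (x37,p41), (x37,p42), (x38,p41), (x38,p42)}
These 11 distinct sets form the basis B.
Close under arbitrary unions to get τ_{X×Y}; counting gives |τ_{X×Y}| = 18.


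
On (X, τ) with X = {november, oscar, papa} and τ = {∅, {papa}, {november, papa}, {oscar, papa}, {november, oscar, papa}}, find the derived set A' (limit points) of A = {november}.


A' = ∅

For each x ∈ X, list the open sets U ∈ τ with x ∈ U, then check whether U ∩ (A ∖ {x}) ≠ ∅ for every such U.
  x = november: open {november, papa} ∋ x has {november, papa} ∩ (A ∖ {november}) = ∅, so x is NOT a limit point.
  x = oscar: open {oscar, papa} ∋ x has {oscar, papa} ∩ (A ∖ {oscar}) = ∅, so x is NOT a limit point.
  x = papa: open {papa} ∋ x has {papa} ∩ (A ∖ {papa}) = ∅, so x is NOT a limit point.
Collecting: A' = ∅.


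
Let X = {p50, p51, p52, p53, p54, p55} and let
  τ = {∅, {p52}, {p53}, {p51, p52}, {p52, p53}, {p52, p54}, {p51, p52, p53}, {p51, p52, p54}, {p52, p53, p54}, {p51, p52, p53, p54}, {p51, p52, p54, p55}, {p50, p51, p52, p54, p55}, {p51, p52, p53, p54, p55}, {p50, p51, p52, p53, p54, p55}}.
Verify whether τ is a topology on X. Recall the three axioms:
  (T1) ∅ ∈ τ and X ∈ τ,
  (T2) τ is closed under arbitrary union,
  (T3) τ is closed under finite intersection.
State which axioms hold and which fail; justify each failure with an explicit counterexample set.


τ IS a topology on X.

Axiom (T1): ∅ ∈ τ? Yes; X ∈ τ? Yes.
Axiom (T2/T3): check pairwise unions and intersections of members of τ.
All pairwise intersections and unions checked — each lies in τ. Therefore τ satisfies (T1), (T2), (T3): it IS a topology on X.


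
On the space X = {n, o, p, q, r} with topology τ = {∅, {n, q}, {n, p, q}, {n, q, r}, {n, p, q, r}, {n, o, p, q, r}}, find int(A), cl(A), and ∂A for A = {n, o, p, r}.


int(A) = ∅, cl(A) = {n, o, p, q, r}, ∂A = {n, o, p, q, r}.

Closed sets in (X, τ) are complements of opens:
  closed(X, τ) = {∅, {o}, {o, p}, {o, r}, {o, p, r}, {n, o, p, q, r}}.
int(A) = ⋃ {U ∈ τ : U ⊆ A}. Opens contained in A: ∅.
Taking the union of these: int(A) = ∅.
cl(A) = ⋂ {C closed : A ⊆ C}. Closed sets containing A: {n, o, p, q, r}.
Intersecting these: cl(A) = {n, o, p, q, r}.
∂A = cl(A) ∖ int(A) = {n, o, p, q, r} ∖ ∅ = {n, o, p, q, r}.


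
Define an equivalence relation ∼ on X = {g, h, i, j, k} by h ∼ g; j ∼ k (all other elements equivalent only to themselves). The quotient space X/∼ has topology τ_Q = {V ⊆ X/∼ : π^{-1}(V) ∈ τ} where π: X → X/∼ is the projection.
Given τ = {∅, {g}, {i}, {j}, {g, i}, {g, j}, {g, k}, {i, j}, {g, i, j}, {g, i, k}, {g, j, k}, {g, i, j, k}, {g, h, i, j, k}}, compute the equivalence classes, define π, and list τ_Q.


X/∼ = {[g=h], [i], [j=k]}; |τ_Q| = 3.

Equivalence classes: [g=h], [i], [j=k].
Quotient map π: X → X/∼ sends g ↦ [g=h], h ↦ [g=h], i ↦ [i], j ↦ [j=k], k ↦ [j=k].
For each subset V ⊆ X/∼, compute π^{-1}(V) ⊆ X and check whether π^{-1}(V) ∈ τ. V is open in τ_Q iff π^{-1}(V) ∈ τ.
  V = {}: π^{-1}(V) = ∅ ∈ τ ✓.
  V = {[g=h]}: π^{-1}(V) = {g, h} ∉ τ ✗.
  V = {[i]}: π^{-1}(V) = {i} ∈ τ ✓.
  V = {[g=h], [i]}: π^{-1}(V) = {g, h, i} ∉ τ ✗.
  V = {[j=k]}: π^{-1}(V) = {j, k} ∉ τ ✗.
  V = {[g=h], [j=k]}: π^{-1}(V) = {g, h, j, k} ∉ τ ✗.
  V = {[i], [j=k]}: π^{-1}(V) = {i, j, k} ∉ τ ✗.
  V = {[g=h], [i], [j=k]}: π^{-1}(V) = {g, h, i, j, k} ∈ τ ✓.
Open sets in the quotient: τ_Q = {{}, {[i]}, {[g=h], [i], [j=k]}} (3 elements).


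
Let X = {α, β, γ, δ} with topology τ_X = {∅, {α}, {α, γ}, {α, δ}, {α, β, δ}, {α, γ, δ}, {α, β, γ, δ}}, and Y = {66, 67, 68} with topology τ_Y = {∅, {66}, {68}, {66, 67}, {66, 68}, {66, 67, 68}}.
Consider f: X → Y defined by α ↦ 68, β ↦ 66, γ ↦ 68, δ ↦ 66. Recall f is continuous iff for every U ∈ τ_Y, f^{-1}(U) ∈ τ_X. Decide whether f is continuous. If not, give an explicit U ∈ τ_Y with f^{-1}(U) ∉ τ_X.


f is NOT continuous.

Compute f^{-1}(U) for each U ∈ τ_Y:
  U = ∅: f^{-1}(U) = ∅ ∈ τ_X ✓.
  U = {66}: f^{-1}(U) = {β, δ} ∉ τ_X ✗.
  U = {68}: f^{-1}(U) = {α, γ} ∈ τ_X ✓.
  U = {66, 67}: f^{-1}(U) = {β, δ} ∉ τ_X ✗.
  U = {66, 68}: f^{-1}(U) = {α, β, γ, δ} ∈ τ_X ✓.
  U = {66, 67, 68}: f^{-1}(U) = {α, β, γ, δ} ∈ τ_X ✓.
Found U = {66} with f^{-1}(U) = {β, δ} not in τ_X. Therefore f is NOT continuous.


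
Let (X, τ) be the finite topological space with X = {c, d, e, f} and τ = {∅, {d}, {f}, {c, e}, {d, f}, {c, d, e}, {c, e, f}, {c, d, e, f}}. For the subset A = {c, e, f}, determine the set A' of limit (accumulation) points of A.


A' = {c, e}

For each x ∈ X, list the open sets U ∈ τ with x ∈ U, then check whether U ∩ (A ∖ {x}) ≠ ∅ for every such U.
  x = c: opens ∋ x are {c, e}, {c, d, e}, {c, e, f}, {c, d, e, f}; each meets A ∖ {c}, so x IS a limit point.
  x = d: open {d} ∋ x has {d} ∩ (A ∖ {d}) = ∅, so x is NOT a limit point.
  x = e: opens ∋ x are {c, e}, {c, d, e}, {c, e, f}, {c, d, e, f}; each meets A ∖ {e}, so x IS a limit point.
  x = f: open {f} ∋ x has {f} ∩ (A ∖ {f}) = ∅, so x is NOT a limit point.
Collecting: A' = {c, e}.


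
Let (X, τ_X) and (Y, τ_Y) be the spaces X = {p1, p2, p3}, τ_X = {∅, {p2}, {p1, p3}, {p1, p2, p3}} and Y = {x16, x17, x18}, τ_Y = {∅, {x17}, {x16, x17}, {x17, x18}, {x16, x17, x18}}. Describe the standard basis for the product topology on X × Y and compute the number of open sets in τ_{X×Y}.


Basis B = {∅ × ∅, {p2} × {x17}, {p1, p3} × {x17}, {p2} × {x16, x17}, {p2} × {x17, x18}, {p1, p2, p3} × {x17}, {p2} × {x16, x17, x18}, {p1, p3} × {x16, x17}, {p1, p3} × {x17, x18}, {p1, p3} × {x16, x17, x18}, {p1, p2, p3} × {x16, x17}, {p1, p2, p3} × {x17, x18}, {p1, p2, p3} × {x16, x17, x18}}; |τ_{X×Y}| = 25.

Enumerate products U × V with U ∈ τ_X, V ∈ τ_Y (deduplicated):
  ∅ × ∅ = {} (∅)
  {p2} × {x17} = {(p2,x17)}
  {p1, p3} × {x17} = {(p1,x17), (p3,x17)}
  {p2} × {x16, x17} = {(p2,x16), (p2,x17)}
  {p2} × {x17, x18} = {(p2,x17), (p2,x18)}
  {p1, p2, p3} × {x17} = {(p1,x17), (p2,x17), (p3,x17)}
  {p2} × {x16, x17, x18} = {(p2,x16), (p2,x17), (p2,x18)}
  {p1, p3} × {x16, x17} = {(p1,x16), (p1,x17), (p3,x16), (p3,x17)}
  {p1, p3} × {x17, x18} = {(p1,x17), (p1,x18), (p3,x17), (p3,x18)}
  {p1, p3} × {x16, x17, x18} = {(p1,x16), (p1,x17), (p1,x18), (p3,x16), (p3,x17), (p3,x18)}
  {p1, p2, p3} × {x16, x17} = {(p1,x16), (p1,x17), (p2,x16), (p2,x17), (p3,x16), (p3,x17)}
  {p1, p2, p3} × {x17, x18} = {(p1,x17), (p1,x18), (p2,x17), (p2,x18), (p3,x17), (p3,x18)}
  {p1, p2, p3} × {x16, x17, x18} = {(p1,x16), (p1,x17), (p1,x18), (p2,x16), (p2,x17), (p2,x18), (p3,x16), (p3,x17), (p3,x18)}
These 13 distinct sets form the basis B.
Close under arbitrary unions to get τ_{X×Y}; counting gives |τ_{X×Y}| = 25.
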